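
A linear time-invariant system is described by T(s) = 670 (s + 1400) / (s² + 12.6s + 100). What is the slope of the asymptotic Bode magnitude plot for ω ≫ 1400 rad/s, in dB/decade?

With 1 zero and 2 poles, the high-frequency asymptotic slope is 20 × (1 − 2) = -20 dB/decade.

-20 dB/decade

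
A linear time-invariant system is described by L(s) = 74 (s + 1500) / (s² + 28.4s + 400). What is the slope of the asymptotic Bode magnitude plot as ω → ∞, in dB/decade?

With 1 zero and 2 poles, the high-frequency asymptotic slope is 20 × (1 − 2) = -20 dB/decade.

-20 dB/decade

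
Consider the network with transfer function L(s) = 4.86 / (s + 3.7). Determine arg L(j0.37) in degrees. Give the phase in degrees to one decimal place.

-5.7°

∠(j0.37 + 3.7) = arctan(0.37/3.7) = 5.71°
∠L(j0.37) = −5.71° = -5.71°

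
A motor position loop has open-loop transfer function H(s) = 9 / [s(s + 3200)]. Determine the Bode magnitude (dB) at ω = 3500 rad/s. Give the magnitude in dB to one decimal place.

-125.3 dB

|j3500 + 3200| = √(3500² + 3200²) = 4742
|j3500| = 3500
|H(j3500)| = 9 / (4742 × 3500) = 5.4223e-07
20 log₁₀(5.4223e-07) = -125.32 dB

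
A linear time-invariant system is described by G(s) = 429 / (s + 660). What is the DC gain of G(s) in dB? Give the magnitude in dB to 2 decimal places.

G(0) = 429 / 660 = 0.65
20 log₁₀(0.65) = -3.742 dB

-3.74 dB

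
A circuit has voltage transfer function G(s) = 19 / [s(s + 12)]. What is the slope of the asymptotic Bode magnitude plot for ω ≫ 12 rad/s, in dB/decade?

-40 dB/decade

With 0 zeros and 2 poles, the high-frequency asymptotic slope is 20 × (0 − 2) = -40 dB/decade.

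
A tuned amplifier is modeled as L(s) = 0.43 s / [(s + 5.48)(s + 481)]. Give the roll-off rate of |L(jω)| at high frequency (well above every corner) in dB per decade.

With 1 zero and 2 poles, the high-frequency asymptotic slope is 20 × (1 − 2) = -20 dB/decade.

-20 dB/decade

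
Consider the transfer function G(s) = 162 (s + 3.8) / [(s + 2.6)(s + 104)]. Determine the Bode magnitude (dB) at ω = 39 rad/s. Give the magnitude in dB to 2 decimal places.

3.30 dB

|j39 + 3.8| = √(39² + 3.8²) = 39.18
|j39 + 2.6| = √(39² + 2.6²) = 39.09
|j39 + 104| = √(39² + 104²) = 111.1
|G(j39)| = 162 × 39.18 / (39.09 × 111.1) = 1.4622
20 log₁₀(1.4622) = 3.300 dB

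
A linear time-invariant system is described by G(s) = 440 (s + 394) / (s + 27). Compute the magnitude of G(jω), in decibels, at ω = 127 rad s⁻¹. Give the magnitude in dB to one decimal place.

|j127 + 394| = √(127² + 394²) = 414
|j127 + 27| = √(127² + 27²) = 129.8
|G(j127)| = 440 × 414 / 129.8 = 1402.8
20 log₁₀(1402.8) = 62.94 dB

62.9 dB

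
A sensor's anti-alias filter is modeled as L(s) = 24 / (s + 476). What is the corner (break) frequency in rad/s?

476 rad/s

The single real pole at s = −476 gives a corner at ω = 476 rad/s.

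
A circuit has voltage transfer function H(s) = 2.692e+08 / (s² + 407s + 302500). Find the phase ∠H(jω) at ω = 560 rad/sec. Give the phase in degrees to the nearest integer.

-93°

∠[(j560)² + 407(j560) + 302500] = ∠[-11100 + j2.2792e+05] = 92.79°
∠H(j560) = −92.79° = -92.79°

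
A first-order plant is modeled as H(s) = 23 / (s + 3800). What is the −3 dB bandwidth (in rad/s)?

For a single-pole low-pass, the −3 dB point is at the pole: ω = 3800 rad/s.

3800 rad/s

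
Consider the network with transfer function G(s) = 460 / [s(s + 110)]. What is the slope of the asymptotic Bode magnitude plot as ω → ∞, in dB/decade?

With 0 zeros and 2 poles, the high-frequency asymptotic slope is 20 × (0 − 2) = -40 dB/decade.

-40 dB/decade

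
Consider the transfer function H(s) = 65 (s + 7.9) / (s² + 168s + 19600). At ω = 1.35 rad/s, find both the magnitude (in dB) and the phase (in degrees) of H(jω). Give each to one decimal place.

|j1.35 + 7.9| = √(1.35² + 7.9²) = 8.015
|(j1.35)² + 168(j1.35) + 19600| = |19598 + j226.8| = 1.96e+04
|H(j1.35)| = 65 × 8.015 / 1.96e+04 = 0.026579
20 log₁₀(0.026579) = -31.51 dB
∠(j1.35 + 7.9) = arctan(1.35/7.9) = 9.70°
∠[(j1.35)² + 168(j1.35) + 19600] = ∠[19598 + j226.8] = 0.66°
∠H(j1.35) = 9.70° − 0.66° = 9.03°

|H| = -31.5 dB, ∠H = 9.0°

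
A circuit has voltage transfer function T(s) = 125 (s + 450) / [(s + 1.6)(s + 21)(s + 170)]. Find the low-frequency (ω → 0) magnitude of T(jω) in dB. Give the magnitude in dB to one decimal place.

19.9 dB

T(0) = 125 × 450 / (1.6 × 21 × 170) = 9.8477
20 log₁₀(9.8477) = 19.87 dB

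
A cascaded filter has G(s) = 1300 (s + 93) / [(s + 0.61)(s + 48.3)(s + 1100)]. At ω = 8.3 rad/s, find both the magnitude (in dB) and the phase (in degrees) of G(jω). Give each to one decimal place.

|j8.3 + 93| = √(8.3² + 93²) = 93.37
|j8.3 + 0.61| = √(8.3² + 0.61²) = 8.322
|j8.3 + 48.3| = √(8.3² + 48.3²) = 49.01
|j8.3 + 1100| = √(8.3² + 1100²) = 1100
|G(j8.3)| = 1300 × 93.37 / (8.322 × 49.01 × 1100) = 0.27054
20 log₁₀(0.27054) = -11.36 dB
∠(j8.3 + 93) = arctan(8.3/93) = 5.10°
∠(j8.3 + 0.61) = arctan(8.3/0.61) = 85.80°
∠(j8.3 + 48.3) = arctan(8.3/48.3) = 9.75°
∠(j8.3 + 1100) = arctan(8.3/1100) = 0.43°
∠G(j8.3) = 5.10° − (85.80° + 9.75° + 0.43°) = -90.88°

|G| = -11.4 dB, ∠G = -90.9°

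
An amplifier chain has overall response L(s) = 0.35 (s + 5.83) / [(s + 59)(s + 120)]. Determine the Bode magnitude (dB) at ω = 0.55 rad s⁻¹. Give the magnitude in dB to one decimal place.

-70.8 dB

|j0.55 + 5.83| = √(0.55² + 5.83²) = 5.856
|j0.55 + 59| = √(0.55² + 59²) = 59
|j0.55 + 120| = √(0.55² + 120²) = 120
|L(j0.55)| = 0.35 × 5.856 / (59 × 120) = 0.00028947
20 log₁₀(0.00028947) = -70.77 dB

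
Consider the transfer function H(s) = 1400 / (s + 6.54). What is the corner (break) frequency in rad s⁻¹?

6.54 rad s⁻¹

The single real pole at s = −6.54 gives a corner at ω = 6.54 rad s⁻¹.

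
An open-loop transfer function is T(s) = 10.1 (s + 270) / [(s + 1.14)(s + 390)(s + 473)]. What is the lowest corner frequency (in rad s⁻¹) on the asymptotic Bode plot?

1.14 rad s⁻¹

Break frequencies occur at each pole and zero magnitude: 1.14 rad s⁻¹, 270 rad s⁻¹, 390 rad s⁻¹, 473 rad s⁻¹.
The lowest is 1.14 rad s⁻¹.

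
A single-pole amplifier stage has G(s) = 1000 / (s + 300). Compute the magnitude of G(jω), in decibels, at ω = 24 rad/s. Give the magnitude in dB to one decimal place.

|j24 + 300| = √(24² + 300²) = 301
|G(j24)| = 1000 / 301 = 3.3227
20 log₁₀(3.3227) = 10.43 dB

10.4 dB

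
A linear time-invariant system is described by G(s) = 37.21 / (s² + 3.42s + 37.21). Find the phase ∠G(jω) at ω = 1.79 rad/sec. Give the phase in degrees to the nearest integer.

∠[(j1.79)² + 3.42(j1.79) + 37.21] = ∠[34.006 + j6.1218] = 10.21°
∠G(j1.79) = −10.21° = -10.21°

-10°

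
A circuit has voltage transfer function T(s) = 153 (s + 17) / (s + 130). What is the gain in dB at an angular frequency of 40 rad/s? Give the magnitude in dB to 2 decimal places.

33.78 dB

|j40 + 17| = √(40² + 17²) = 43.46
|j40 + 130| = √(40² + 130²) = 136
|T(j40)| = 153 × 43.46 / 136 = 48.89
20 log₁₀(48.89) = 33.784 dB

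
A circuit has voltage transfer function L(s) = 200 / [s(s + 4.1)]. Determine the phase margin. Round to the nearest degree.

16°

Gain crossover: |L(jω)| = 1 at ω ≈ 13.8 rad s⁻¹.
∠L(j13.8) = −90° − arctan(13.8/4.1) ≈ -163.51°
PM = 180° + (-163.51°) = 16.49°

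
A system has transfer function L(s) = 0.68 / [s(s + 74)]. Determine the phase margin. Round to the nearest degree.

Gain crossover: |L(jω)| = 1 at ω ≈ 0.00919 rad/s.
∠L(j0.00919) = −90° − arctan(0.00919/74) ≈ -90.01°
PM = 180° + (-90.01°) = 89.99°

90°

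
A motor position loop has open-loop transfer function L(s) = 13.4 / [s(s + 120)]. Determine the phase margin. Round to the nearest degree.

Gain crossover: |L(jω)| = 1 at ω ≈ 0.112 rad/s.
∠L(j0.112) = −90° − arctan(0.112/120) ≈ -90.05°
PM = 180° + (-90.05°) = 89.95°

90°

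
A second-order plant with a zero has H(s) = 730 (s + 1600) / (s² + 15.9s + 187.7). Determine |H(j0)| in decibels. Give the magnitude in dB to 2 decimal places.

H(0) = 730 × 1600 / 187.7 = 6222.7
20 log₁₀(6222.7) = 75.880 dB

75.88 dB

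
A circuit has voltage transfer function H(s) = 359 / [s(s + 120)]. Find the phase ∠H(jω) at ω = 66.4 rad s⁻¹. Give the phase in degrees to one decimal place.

∠(j66.4 + 120) = arctan(66.4/120) = 28.96°
∠(j66.4) = 90.00°
∠H(j66.4) = − (28.96° + 90.00°) = -118.96°

-119.0°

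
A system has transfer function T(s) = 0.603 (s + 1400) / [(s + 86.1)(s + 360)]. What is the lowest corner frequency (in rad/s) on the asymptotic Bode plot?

86.1 rad/s

Break frequencies occur at each pole and zero magnitude: 86.1 rad/s, 360 rad/s, 1400 rad/s.
The lowest is 86.1 rad/s.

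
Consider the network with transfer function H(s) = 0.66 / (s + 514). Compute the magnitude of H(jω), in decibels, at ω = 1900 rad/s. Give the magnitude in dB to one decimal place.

|j1900 + 514| = √(1900² + 514²) = 1968
|H(j1900)| = 0.66 / 1968 = 0.00033532
20 log₁₀(0.00033532) = -69.49 dB

-69.5 dB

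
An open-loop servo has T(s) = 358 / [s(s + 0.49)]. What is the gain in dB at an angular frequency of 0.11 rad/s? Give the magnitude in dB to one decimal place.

76.2 dB

|j0.11 + 0.49| = √(0.11² + 0.49²) = 0.5022
|j0.11| = 0.11
|T(j0.11)| = 358 / (0.5022 × 0.11) = 6480.6
20 log₁₀(6480.6) = 76.23 dB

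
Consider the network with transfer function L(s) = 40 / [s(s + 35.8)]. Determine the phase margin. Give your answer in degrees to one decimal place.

88.2°

Gain crossover: |L(jω)| = 1 at ω ≈ 1.12 rad/s.
∠L(j1.12) = −90° − arctan(1.12/35.8) ≈ -91.79°
PM = 180° + (-91.79°) = 88.21°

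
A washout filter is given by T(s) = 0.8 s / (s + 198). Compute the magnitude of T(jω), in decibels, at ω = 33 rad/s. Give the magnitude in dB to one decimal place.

|j33| = 33
|j33 + 198| = √(33² + 198²) = 200.7
|T(j33)| = 0.8 × 33 / 200.7 = 0.13152
20 log₁₀(0.13152) = -17.62 dB

-17.6 dB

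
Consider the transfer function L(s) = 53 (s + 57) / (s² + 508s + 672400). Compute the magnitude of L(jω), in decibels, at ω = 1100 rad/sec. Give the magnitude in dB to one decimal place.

|j1100 + 57| = √(1100² + 57²) = 1101
|(j1100)² + 508(j1100) + 672400| = |-5.376e+05 + j5.588e+05| = 7.754e+05
|L(j1100)| = 53 × 1101 / 7.754e+05 = 0.075286
20 log₁₀(0.075286) = -22.47 dB

-22.5 dB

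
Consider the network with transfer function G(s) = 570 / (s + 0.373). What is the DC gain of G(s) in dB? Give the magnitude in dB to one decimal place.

63.7 dB

G(0) = 570 / 0.373 = 1528.2
20 log₁₀(1528.2) = 63.68 dB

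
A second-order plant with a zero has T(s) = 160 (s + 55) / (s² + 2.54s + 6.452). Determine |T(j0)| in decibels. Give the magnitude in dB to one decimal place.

T(0) = 160 × 55 / 6.452 = 1363.9
20 log₁₀(1363.9) = 62.70 dB

62.7 dB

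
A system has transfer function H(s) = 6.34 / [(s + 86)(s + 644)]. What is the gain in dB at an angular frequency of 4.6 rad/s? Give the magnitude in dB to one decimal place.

|j4.6 + 86| = √(4.6² + 86²) = 86.12
|j4.6 + 644| = √(4.6² + 644²) = 644
|H(j4.6)| = 6.34 / (86.12 × 644) = 0.00011431
20 log₁₀(0.00011431) = -78.84 dB

-78.8 dB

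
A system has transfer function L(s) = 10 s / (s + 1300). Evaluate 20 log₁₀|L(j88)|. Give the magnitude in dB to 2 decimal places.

-3.41 dB

|j88| = 88
|j88 + 1300| = √(88² + 1300²) = 1303
|L(j88)| = 10 × 88 / 1303 = 0.67538
20 log₁₀(0.67538) = -3.409 dB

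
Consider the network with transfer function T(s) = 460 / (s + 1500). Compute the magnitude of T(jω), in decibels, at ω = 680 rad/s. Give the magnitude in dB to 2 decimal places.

-11.08 dB

|j680 + 1500| = √(680² + 1500²) = 1647
|T(j680)| = 460 / 1647 = 0.27931
20 log₁₀(0.27931) = -11.078 dB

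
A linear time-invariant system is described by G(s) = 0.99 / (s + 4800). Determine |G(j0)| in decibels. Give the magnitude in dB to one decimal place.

-73.7 dB

G(0) = 0.99 / 4800 = 0.00020625
20 log₁₀(0.00020625) = -73.71 dB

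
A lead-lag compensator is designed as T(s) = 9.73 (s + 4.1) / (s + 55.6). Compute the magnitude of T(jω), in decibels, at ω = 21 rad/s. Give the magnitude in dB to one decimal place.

10.9 dB

|j21 + 4.1| = √(21² + 4.1²) = 21.4
|j21 + 55.6| = √(21² + 55.6²) = 59.43
|T(j21)| = 9.73 × 21.4 / 59.43 = 3.5029
20 log₁₀(3.5029) = 10.89 dB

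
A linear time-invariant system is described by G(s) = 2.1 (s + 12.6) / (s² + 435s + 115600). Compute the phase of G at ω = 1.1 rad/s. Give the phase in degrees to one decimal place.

∠(j1.1 + 12.6) = arctan(1.1/12.6) = 4.99°
∠[(j1.1)² + 435(j1.1) + 115600] = ∠[1.156e+05 + j478.5] = 0.24°
∠G(j1.1) = 4.99° − 0.24° = 4.75°

4.8°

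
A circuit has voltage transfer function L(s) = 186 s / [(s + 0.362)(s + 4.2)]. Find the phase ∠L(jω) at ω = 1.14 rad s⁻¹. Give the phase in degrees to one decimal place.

2.4°

∠(j1.14) = 90.00°
∠(j1.14 + 0.362) = arctan(1.14/0.362) = 72.38°
∠(j1.14 + 4.2) = arctan(1.14/4.2) = 15.19°
∠L(j1.14) = 90.00° − (72.38° + 15.19°) = 2.43°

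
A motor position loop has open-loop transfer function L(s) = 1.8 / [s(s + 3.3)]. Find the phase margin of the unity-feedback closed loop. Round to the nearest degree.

Gain crossover: |L(jω)| = 1 at ω ≈ 0.538 rad s⁻¹.
∠L(j0.538) = −90° − arctan(0.538/3.3) ≈ -99.27°
PM = 180° + (-99.27°) = 80.73°

81°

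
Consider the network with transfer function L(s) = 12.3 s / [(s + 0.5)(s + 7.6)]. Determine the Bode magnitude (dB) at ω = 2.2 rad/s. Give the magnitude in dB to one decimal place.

3.6 dB

|j2.2| = 2.2
|j2.2 + 0.5| = √(2.2² + 0.5²) = 2.256
|j2.2 + 7.6| = √(2.2² + 7.6²) = 7.912
|L(j2.2)| = 12.3 × 2.2 / (2.256 × 7.912) = 1.5159
20 log₁₀(1.5159) = 3.61 dB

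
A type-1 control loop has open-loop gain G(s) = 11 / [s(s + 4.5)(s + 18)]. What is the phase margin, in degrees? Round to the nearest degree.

Gain crossover: |G(jω)| = 1 at ω ≈ 0.136 rad/sec.
∠G(j0.136) = −90° − arctan(0.136/4.5) − arctan(0.136/18) ≈ -92.16°
PM = 180° + (-92.16°) = 87.84°

88°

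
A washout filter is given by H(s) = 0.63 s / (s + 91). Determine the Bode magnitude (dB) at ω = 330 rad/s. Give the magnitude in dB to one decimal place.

|j330| = 330
|j330 + 91| = √(330² + 91²) = 342.3
|H(j330)| = 0.63 × 330 / 342.3 = 0.60733
20 log₁₀(0.60733) = -4.33 dB

-4.3 dB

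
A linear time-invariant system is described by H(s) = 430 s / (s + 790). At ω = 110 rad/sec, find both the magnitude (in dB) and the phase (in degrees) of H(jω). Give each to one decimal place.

|H| = 35.5 dB, ∠H = 82.1°

|j110| = 110
|j110 + 790| = √(110² + 790²) = 797.6
|H(j110)| = 430 × 110 / 797.6 = 59.301
20 log₁₀(59.301) = 35.46 dB
∠(j110) = 90.00°
∠(j110 + 790) = arctan(110/790) = 7.93°
∠H(j110) = 90.00° − 7.93° = 82.07°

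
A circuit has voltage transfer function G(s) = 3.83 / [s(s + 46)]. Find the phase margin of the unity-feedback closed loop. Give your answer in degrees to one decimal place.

89.9°

Gain crossover: |G(jω)| = 1 at ω ≈ 0.0833 rad/s.
∠G(j0.0833) = −90° − arctan(0.0833/46) ≈ -90.10°
PM = 180° + (-90.10°) = 89.90°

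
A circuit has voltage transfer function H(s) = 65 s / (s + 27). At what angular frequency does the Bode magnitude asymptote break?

27 rad/s

The single real pole at s = −27 gives a corner at ω = 27 rad/s.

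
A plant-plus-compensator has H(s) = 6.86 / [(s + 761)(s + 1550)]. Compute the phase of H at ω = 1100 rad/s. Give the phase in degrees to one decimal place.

-90.7°

∠(j1100 + 761) = arctan(1100/761) = 55.32°
∠(j1100 + 1550) = arctan(1100/1550) = 35.36°
∠H(j1100) = − (55.32° + 35.36°) = -90.69°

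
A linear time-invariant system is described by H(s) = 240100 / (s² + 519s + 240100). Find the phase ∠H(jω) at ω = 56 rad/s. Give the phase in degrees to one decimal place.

∠[(j56)² + 519(j56) + 240100] = ∠[2.3696e+05 + j29064] = 6.99°
∠H(j56) = −6.99° = -6.99°

-7.0°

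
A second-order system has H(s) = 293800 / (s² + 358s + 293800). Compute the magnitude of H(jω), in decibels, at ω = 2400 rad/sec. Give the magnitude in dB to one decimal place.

|(j2400)² + 358(j2400) + 293800| = |-5.4662e+06 + j8.592e+05| = 5.533e+06
|H(j2400)| = 293800 / 5.533e+06 = 0.053097
20 log₁₀(0.053097) = -25.50 dB

-25.5 dB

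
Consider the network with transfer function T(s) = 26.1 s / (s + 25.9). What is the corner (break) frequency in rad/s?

The single real pole at s = −25.9 gives a corner at ω = 25.9 rad/s.

25.9 rad/s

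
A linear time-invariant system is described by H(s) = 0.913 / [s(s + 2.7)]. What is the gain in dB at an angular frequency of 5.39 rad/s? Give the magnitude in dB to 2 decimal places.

-31.03 dB

|j5.39 + 2.7| = √(5.39² + 2.7²) = 6.028
|j5.39| = 5.39
|H(j5.39)| = 0.913 / (6.028 × 5.39) = 0.028098
20 log₁₀(0.028098) = -31.026 dB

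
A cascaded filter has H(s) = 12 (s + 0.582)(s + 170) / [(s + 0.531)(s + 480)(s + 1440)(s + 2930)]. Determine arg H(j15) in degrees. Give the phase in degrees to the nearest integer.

2°

∠(j15 + 0.582) = arctan(15/0.582) = 87.78°
∠(j15 + 170) = arctan(15/170) = 5.04°
∠(j15 + 0.531) = arctan(15/0.531) = 87.97°
∠(j15 + 480) = arctan(15/480) = 1.79°
∠(j15 + 1440) = arctan(15/1440) = 0.60°
∠(j15 + 2930) = arctan(15/2930) = 0.29°
∠H(j15) = 87.78° + 5.04° − (87.97° + 1.79° + 0.60° + 0.29°) = 2.17°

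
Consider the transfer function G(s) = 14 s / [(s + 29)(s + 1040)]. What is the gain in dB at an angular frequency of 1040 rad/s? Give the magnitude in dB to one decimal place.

|j1040| = 1040
|j1040 + 29| = √(1040² + 29²) = 1040
|j1040 + 1040| = √(1040² + 1040²) = 1471
|G(j1040)| = 14 × 1040 / (1040 × 1471) = 0.009515
20 log₁₀(0.009515) = -40.43 dB

-40.4 dB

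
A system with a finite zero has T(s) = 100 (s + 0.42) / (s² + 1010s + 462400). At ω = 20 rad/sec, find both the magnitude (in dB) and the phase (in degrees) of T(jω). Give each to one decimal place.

|j20 + 0.42| = √(20² + 0.42²) = 20
|(j20)² + 1010(j20) + 462400| = |4.62e+05 + j20200| = 4.624e+05
|T(j20)| = 100 × 20 / 4.624e+05 = 0.0043258
20 log₁₀(0.0043258) = -47.28 dB
∠(j20 + 0.42) = arctan(20/0.42) = 88.80°
∠[(j20)² + 1010(j20) + 462400] = ∠[4.62e+05 + j20200] = 2.50°
∠T(j20) = 88.80° − 2.50° = 86.29°

|T| = -47.3 dB, ∠T = 86.3°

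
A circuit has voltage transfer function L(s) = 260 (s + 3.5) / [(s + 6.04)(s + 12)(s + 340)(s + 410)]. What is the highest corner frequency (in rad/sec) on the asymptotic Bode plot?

410 rad/sec

Break frequencies occur at each pole and zero magnitude: 3.5 rad/sec, 6.04 rad/sec, 12 rad/sec, 340 rad/sec, 410 rad/sec.
The highest is 410 rad/sec.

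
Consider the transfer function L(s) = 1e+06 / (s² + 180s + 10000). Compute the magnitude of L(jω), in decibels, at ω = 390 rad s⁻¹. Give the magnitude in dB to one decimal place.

16.0 dB

|(j390)² + 180(j390) + 10000| = |-1.421e+05 + j70200| = 1.585e+05
|L(j390)| = 1e+06 / 1.585e+05 = 6.3094
20 log₁₀(6.3094) = 16.00 dB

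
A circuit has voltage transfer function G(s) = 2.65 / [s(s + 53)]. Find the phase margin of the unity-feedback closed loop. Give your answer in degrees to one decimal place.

89.9°

Gain crossover: |G(jω)| = 1 at ω ≈ 0.05 rad/s.
∠G(j0.05) = −90° − arctan(0.05/53) ≈ -90.05°
PM = 180° + (-90.05°) = 89.95°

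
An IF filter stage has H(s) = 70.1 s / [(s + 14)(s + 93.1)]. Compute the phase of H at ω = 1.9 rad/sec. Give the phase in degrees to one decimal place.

81.1°

∠(j1.9) = 90.00°
∠(j1.9 + 14) = arctan(1.9/14) = 7.73°
∠(j1.9 + 93.1) = arctan(1.9/93.1) = 1.17°
∠H(j1.9) = 90.00° − (7.73° + 1.17°) = 81.10°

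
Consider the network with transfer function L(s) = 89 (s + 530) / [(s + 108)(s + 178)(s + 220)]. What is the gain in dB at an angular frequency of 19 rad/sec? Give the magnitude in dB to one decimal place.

-39.3 dB

|j19 + 530| = √(19² + 530²) = 530.3
|j19 + 108| = √(19² + 108²) = 109.7
|j19 + 178| = √(19² + 178²) = 179
|j19 + 220| = √(19² + 220²) = 220.8
|L(j19)| = 89 × 530.3 / (109.7 × 179 × 220.8) = 0.010889
20 log₁₀(0.010889) = -39.26 dB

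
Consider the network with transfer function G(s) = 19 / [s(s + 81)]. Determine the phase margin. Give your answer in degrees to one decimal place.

89.8 deg

Gain crossover: |G(jω)| = 1 at ω ≈ 0.235 rad s⁻¹.
∠G(j0.235) = −90° − arctan(0.235/81) ≈ -90.17°
PM = 180° + (-90.17°) = 89.83°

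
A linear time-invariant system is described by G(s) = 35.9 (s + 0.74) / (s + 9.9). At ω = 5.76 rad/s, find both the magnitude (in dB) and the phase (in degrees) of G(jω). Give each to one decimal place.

|j5.76 + 0.74| = √(5.76² + 0.74²) = 5.807
|j5.76 + 9.9| = √(5.76² + 9.9²) = 11.45
|G(j5.76)| = 35.9 × 5.807 / 11.45 = 18.202
20 log₁₀(18.202) = 25.20 dB
∠(j5.76 + 0.74) = arctan(5.76/0.74) = 82.68°
∠(j5.76 + 9.9) = arctan(5.76/9.9) = 30.19°
∠G(j5.76) = 82.68° − 30.19° = 52.49°

|G| = 25.2 dB, ∠G = 52.5 deg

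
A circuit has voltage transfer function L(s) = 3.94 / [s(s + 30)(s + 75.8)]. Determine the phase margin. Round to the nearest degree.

90°

Gain crossover: |L(jω)| = 1 at ω ≈ 0.00173 rad s⁻¹.
∠L(j0.00173) = −90° − arctan(0.00173/30) − arctan(0.00173/75.8) ≈ -90.00°
PM = 180° + (-90.00°) = 90.00°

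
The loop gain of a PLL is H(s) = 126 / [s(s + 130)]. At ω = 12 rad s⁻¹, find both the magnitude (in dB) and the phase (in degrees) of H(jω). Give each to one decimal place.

|j12 + 130| = √(12² + 130²) = 130.6
|j12| = 12
|H(j12)| = 126 / (130.6 × 12) = 0.080427
20 log₁₀(0.080427) = -21.89 dB
∠(j12 + 130) = arctan(12/130) = 5.27°
∠(j12) = 90.00°
∠H(j12) = − (5.27° + 90.00°) = -95.27°

|H| = -21.9 dB, ∠H = -95.3 deg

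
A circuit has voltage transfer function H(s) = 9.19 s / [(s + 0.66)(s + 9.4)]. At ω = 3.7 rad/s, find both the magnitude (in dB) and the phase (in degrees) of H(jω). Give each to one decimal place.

|H| = -1.0 dB, ∠H = -11.4°

|j3.7| = 3.7
|j3.7 + 0.66| = √(3.7² + 0.66²) = 3.758
|j3.7 + 9.4| = √(3.7² + 9.4²) = 10.1
|H(j3.7)| = 9.19 × 3.7 / (3.758 × 10.1) = 0.89559
20 log₁₀(0.89559) = -0.96 dB
∠(j3.7) = 90.00°
∠(j3.7 + 0.66) = arctan(3.7/0.66) = 79.89°
∠(j3.7 + 9.4) = arctan(3.7/9.4) = 21.49°
∠H(j3.7) = 90.00° − (79.89° + 21.49°) = -11.37°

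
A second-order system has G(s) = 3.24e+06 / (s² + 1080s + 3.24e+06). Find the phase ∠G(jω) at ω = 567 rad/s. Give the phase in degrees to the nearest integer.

-12°

∠[(j567)² + 1080(j567) + 3.24e+06] = ∠[2.9185e+06 + j6.1236e+05] = 11.85°
∠G(j567) = −11.85° = -11.85°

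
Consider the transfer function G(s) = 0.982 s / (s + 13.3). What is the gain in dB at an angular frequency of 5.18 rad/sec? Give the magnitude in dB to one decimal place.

|j5.18| = 5.18
|j5.18 + 13.3| = √(5.18² + 13.3²) = 14.27
|G(j5.18)| = 0.982 × 5.18 / 14.27 = 0.35639
20 log₁₀(0.35639) = -8.96 dB

-9.0 dB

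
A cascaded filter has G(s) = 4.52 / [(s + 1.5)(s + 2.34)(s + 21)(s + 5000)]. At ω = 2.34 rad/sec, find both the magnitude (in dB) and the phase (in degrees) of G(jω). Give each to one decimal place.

|j2.34 + 1.5| = √(2.34² + 1.5²) = 2.779
|j2.34 + 2.34| = √(2.34² + 2.34²) = 3.309
|j2.34 + 21| = √(2.34² + 21²) = 21.13
|j2.34 + 5000| = √(2.34² + 5000²) = 5000
|G(j2.34)| = 4.52 / (2.779 × 3.309 × 21.13 × 5000) = 4.6513e-06
20 log₁₀(4.6513e-06) = -106.65 dB
∠(j2.34 + 1.5) = arctan(2.34/1.5) = 57.34°
∠(j2.34 + 2.34) = arctan(2.34/2.34) = 45.00°
∠(j2.34 + 21) = arctan(2.34/21) = 6.36°
∠(j2.34 + 5000) = arctan(2.34/5000) = 0.03°
∠G(j2.34) = − (57.34° + 45.00° + 6.36° + 0.03°) = -108.72°

|G| = -106.6 dB, ∠G = -108.7 deg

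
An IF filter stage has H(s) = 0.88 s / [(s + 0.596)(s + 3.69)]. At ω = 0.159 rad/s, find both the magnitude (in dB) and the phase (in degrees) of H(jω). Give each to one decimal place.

|j0.159| = 0.159
|j0.159 + 0.596| = √(0.159² + 0.596²) = 0.6168
|j0.159 + 3.69| = √(0.159² + 3.69²) = 3.693
|H(j0.159)| = 0.88 × 0.159 / (0.6168 × 3.693) = 0.061415
20 log₁₀(0.061415) = -24.23 dB
∠(j0.159) = 90.00°
∠(j0.159 + 0.596) = arctan(0.159/0.596) = 14.94°
∠(j0.159 + 3.69) = arctan(0.159/3.69) = 2.47°
∠H(j0.159) = 90.00° − (14.94° + 2.47°) = 72.60°

|H| = -24.2 dB, ∠H = 72.6°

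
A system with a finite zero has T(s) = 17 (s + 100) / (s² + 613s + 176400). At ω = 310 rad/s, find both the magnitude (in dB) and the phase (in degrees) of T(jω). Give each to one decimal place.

|T| = -31.4 dB, ∠T = 5.0°

|j310 + 100| = √(310² + 100²) = 325.7
|(j310)² + 613(j310) + 176400| = |80300 + j1.9003e+05| = 2.063e+05
|T(j310)| = 17 × 325.7 / 2.063e+05 = 0.026842
20 log₁₀(0.026842) = -31.42 dB
∠(j310 + 100) = arctan(310/100) = 72.12°
∠[(j310)² + 613(j310) + 176400] = ∠[80300 + j1.9003e+05] = 67.09°
∠T(j310) = 72.12° − 67.09° = 5.03°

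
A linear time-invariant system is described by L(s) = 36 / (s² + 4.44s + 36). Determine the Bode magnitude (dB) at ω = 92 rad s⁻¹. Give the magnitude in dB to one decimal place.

-47.4 dB

|(j92)² + 4.44(j92) + 36| = |-8428 + j408.48| = 8438
|L(j92)| = 36 / 8438 = 0.0042665
20 log₁₀(0.0042665) = -47.40 dB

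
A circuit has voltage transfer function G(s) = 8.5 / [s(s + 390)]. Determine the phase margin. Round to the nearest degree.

Gain crossover: |G(jω)| = 1 at ω ≈ 0.0218 rad/s.
∠G(j0.0218) = −90° − arctan(0.0218/390) ≈ -90.00°
PM = 180° + (-90.00°) = 90.00°

90°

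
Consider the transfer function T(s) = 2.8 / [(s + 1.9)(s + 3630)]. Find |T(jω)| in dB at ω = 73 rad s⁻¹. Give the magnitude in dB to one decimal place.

-99.5 dB

|j73 + 1.9| = √(73² + 1.9²) = 73.02
|j73 + 3630| = √(73² + 3630²) = 3631
|T(j73)| = 2.8 / (73.02 × 3631) = 1.0561e-05
20 log₁₀(1.0561e-05) = -99.53 dB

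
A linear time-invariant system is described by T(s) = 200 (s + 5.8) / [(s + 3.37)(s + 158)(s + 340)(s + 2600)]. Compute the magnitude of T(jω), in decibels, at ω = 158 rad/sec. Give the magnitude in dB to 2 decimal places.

|j158 + 5.8| = √(158² + 5.8²) = 158.1
|j158 + 3.37| = √(158² + 3.37²) = 158
|j158 + 158| = √(158² + 158²) = 223.4
|j158 + 340| = √(158² + 340²) = 374.9
|j158 + 2600| = √(158² + 2600²) = 2605
|T(j158)| = 200 × 158.1 / (158 × 223.4 × 374.9 × 2605) = 9.1694e-07
20 log₁₀(9.1694e-07) = -120.753 dB

-120.75 dB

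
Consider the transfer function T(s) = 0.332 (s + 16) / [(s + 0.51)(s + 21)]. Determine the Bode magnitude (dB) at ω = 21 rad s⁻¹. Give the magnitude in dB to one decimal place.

-37.0 dB

|j21 + 16| = √(21² + 16²) = 26.4
|j21 + 0.51| = √(21² + 0.51²) = 21.01
|j21 + 21| = √(21² + 21²) = 29.7
|T(j21)| = 0.332 × 26.4 / (21.01 × 29.7) = 0.01405
20 log₁₀(0.01405) = -37.05 dB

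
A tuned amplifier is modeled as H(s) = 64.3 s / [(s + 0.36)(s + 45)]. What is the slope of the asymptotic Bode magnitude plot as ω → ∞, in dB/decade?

-20 dB/decade

With 1 zero and 2 poles, the high-frequency asymptotic slope is 20 × (1 − 2) = -20 dB/decade.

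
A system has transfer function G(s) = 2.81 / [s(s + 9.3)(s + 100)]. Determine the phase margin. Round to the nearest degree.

90°

Gain crossover: |G(jω)| = 1 at ω ≈ 0.00302 rad/s.
∠G(j0.00302) = −90° − arctan(0.00302/9.3) − arctan(0.00302/100) ≈ -90.02°
PM = 180° + (-90.02°) = 89.98°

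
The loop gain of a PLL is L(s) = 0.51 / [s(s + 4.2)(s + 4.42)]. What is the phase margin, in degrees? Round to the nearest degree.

Gain crossover: |L(jω)| = 1 at ω ≈ 0.0275 rad/sec.
∠L(j0.0275) = −90° − arctan(0.0275/4.2) − arctan(0.0275/4.42) ≈ -90.73°
PM = 180° + (-90.73°) = 89.27°

89°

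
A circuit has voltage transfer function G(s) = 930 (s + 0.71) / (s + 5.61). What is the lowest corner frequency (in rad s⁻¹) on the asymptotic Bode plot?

0.71 rad s⁻¹

Break frequencies occur at each pole and zero magnitude: 0.71 rad s⁻¹, 5.61 rad s⁻¹.
The lowest is 0.71 rad s⁻¹.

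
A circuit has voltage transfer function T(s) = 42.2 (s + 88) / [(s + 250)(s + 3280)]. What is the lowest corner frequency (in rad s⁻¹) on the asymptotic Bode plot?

88 rad s⁻¹

Break frequencies occur at each pole and zero magnitude: 88 rad s⁻¹, 250 rad s⁻¹, 3280 rad s⁻¹.
The lowest is 88 rad s⁻¹.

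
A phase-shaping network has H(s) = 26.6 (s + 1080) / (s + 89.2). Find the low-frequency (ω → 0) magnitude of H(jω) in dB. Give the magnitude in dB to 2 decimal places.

H(0) = 26.6 × 1080 / 89.2 = 322.06
20 log₁₀(322.06) = 50.159 dB

50.16 dB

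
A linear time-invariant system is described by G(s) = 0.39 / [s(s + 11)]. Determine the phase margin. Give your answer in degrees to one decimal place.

89.8°

Gain crossover: |G(jω)| = 1 at ω ≈ 0.0355 rad/sec.
∠G(j0.0355) = −90° − arctan(0.0355/11) ≈ -90.18°
PM = 180° + (-90.18°) = 89.82°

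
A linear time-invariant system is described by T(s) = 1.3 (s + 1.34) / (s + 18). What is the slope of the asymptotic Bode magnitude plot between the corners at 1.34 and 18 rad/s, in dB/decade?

20 dB/decade

In this band the factors already past their corner are: zero at 1.34; net slope = 20 dB/decade.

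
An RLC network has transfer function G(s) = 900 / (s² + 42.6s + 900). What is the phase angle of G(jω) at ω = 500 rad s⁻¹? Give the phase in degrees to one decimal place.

-175.1°

∠[(j500)² + 42.6(j500) + 900] = ∠[-2.491e+05 + j21300] = 175.11°
∠G(j500) = −175.11° = -175.11°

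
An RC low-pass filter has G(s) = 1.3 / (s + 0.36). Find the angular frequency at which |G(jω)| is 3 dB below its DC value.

For a single-pole low-pass, the −3 dB point is at the pole: ω = 0.36 rad/s.

0.36 rad/s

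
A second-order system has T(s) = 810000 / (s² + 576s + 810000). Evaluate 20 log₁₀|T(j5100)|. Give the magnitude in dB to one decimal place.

|(j5100)² + 576(j5100) + 810000| = |-2.52e+07 + j2.9376e+06| = 2.537e+07
|T(j5100)| = 810000 / 2.537e+07 = 0.031927
20 log₁₀(0.031927) = -29.92 dB

-29.9 dB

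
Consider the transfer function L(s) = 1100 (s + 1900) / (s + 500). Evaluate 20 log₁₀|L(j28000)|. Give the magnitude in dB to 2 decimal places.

|j28000 + 1900| = √(28000² + 1900²) = 2.806e+04
|j28000 + 500| = √(28000² + 500²) = 2.8e+04
|L(j28000)| = 1100 × 2.806e+04 / 2.8e+04 = 1102.4
20 log₁₀(1102.4) = 60.846 dB

60.85 dB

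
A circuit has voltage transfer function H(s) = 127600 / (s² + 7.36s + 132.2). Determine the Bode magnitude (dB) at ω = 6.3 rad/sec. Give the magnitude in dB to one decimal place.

61.8 dB

|(j6.3)² + 7.36(j6.3) + 132.2| = |92.51 + j46.368| = 103.5
|H(j6.3)| = 127600 / 103.5 = 1233.1
20 log₁₀(1233.1) = 61.82 dB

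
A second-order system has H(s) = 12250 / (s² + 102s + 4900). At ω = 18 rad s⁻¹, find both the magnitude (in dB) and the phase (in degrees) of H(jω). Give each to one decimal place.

|H| = 7.9 dB, ∠H = -21.9°

|(j18)² + 102(j18) + 4900| = |4576 + j1836| = 4931
|H(j18)| = 12250 / 4931 = 2.4845
20 log₁₀(2.4845) = 7.90 dB
∠[(j18)² + 102(j18) + 4900] = ∠[4576 + j1836] = 21.86°
∠H(j18) = −21.86° = -21.86°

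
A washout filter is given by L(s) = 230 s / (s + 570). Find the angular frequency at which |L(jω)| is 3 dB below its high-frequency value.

570 rad s⁻¹

For a single-pole high-pass, the −3 dB point is at the pole: ω = 570 rad s⁻¹.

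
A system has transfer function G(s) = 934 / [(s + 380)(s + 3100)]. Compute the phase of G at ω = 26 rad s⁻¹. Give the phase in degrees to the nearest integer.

-4°

∠(j26 + 380) = arctan(26/380) = 3.91°
∠(j26 + 3100) = arctan(26/3100) = 0.48°
∠G(j26) = − (3.91° + 0.48°) = -4.39°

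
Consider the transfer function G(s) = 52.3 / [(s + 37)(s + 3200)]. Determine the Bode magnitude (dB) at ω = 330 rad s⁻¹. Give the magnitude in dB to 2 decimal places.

-86.20 dB

|j330 + 37| = √(330² + 37²) = 332.1
|j330 + 3200| = √(330² + 3200²) = 3217
|G(j330)| = 52.3 / (332.1 × 3217) = 4.8958e-05
20 log₁₀(4.8958e-05) = -86.203 dB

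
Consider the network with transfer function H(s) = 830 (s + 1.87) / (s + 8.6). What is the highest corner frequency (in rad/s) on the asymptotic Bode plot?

8.6 rad/s

Break frequencies occur at each pole and zero magnitude: 1.87 rad/s, 8.6 rad/s.
The highest is 8.6 rad/s.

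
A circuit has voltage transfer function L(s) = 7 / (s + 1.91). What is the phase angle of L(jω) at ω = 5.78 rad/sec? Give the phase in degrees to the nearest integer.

∠(j5.78 + 1.91) = arctan(5.78/1.91) = 71.71°
∠L(j5.78) = −71.71° = -71.71°

-72°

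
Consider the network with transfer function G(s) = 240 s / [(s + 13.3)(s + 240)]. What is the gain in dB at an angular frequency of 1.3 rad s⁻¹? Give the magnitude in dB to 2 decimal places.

-20.24 dB

|j1.3| = 1.3
|j1.3 + 13.3| = √(1.3² + 13.3²) = 13.36
|j1.3 + 240| = √(1.3² + 240²) = 240
|G(j1.3)| = 240 × 1.3 / (13.36 × 240) = 0.097279
20 log₁₀(0.097279) = -20.240 dB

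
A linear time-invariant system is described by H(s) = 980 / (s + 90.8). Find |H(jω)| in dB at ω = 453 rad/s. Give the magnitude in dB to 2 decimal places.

|j453 + 90.8| = √(453² + 90.8²) = 462
|H(j453)| = 980 / 462 = 2.1212
20 log₁₀(2.1212) = 6.531 dB

6.53 dB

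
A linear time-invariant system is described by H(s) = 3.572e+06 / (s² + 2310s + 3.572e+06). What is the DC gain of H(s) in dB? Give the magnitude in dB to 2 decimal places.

H(0) = 3.572e+06 / 3.572e+06 = 1
20 log₁₀(1) = 0.000 dB

0.00 dB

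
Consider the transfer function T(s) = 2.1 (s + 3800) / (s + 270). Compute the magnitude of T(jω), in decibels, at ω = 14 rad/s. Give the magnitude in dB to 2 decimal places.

29.40 dB

|j14 + 3800| = √(14² + 3800²) = 3800
|j14 + 270| = √(14² + 270²) = 270.4
|T(j14)| = 2.1 × 3800 / 270.4 = 29.516
20 log₁₀(29.516) = 29.401 dB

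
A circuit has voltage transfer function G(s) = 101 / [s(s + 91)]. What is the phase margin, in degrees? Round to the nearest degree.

Gain crossover: |G(jω)| = 1 at ω ≈ 1.11 rad/sec.
∠G(j1.11) = −90° − arctan(1.11/91) ≈ -90.70°
PM = 180° + (-90.70°) = 89.30°

89°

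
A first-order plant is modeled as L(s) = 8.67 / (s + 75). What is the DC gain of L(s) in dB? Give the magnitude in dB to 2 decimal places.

-18.74 dB

L(0) = 8.67 / 75 = 0.1156
20 log₁₀(0.1156) = -18.741 dB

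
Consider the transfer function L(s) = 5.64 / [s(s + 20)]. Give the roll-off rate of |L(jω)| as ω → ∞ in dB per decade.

-40 dB/decade

With 0 zeros and 2 poles, the high-frequency asymptotic slope is 20 × (0 − 2) = -40 dB/decade.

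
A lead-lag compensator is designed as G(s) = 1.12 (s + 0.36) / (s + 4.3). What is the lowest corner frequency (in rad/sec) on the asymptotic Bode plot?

0.36 rad/sec

Break frequencies occur at each pole and zero magnitude: 0.36 rad/sec, 4.3 rad/sec.
The lowest is 0.36 rad/sec.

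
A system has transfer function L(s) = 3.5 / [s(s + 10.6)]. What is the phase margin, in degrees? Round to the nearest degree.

Gain crossover: |L(jω)| = 1 at ω ≈ 0.33 rad/s.
∠L(j0.33) = −90° − arctan(0.33/10.6) ≈ -91.78°
PM = 180° + (-91.78°) = 88.22°

88°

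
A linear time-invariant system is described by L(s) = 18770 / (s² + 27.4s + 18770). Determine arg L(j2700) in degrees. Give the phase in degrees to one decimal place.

∠[(j2700)² + 27.4(j2700) + 18770] = ∠[-7.2712e+06 + j73980] = 179.42°
∠L(j2700) = −179.42° = -179.42°

-179.4°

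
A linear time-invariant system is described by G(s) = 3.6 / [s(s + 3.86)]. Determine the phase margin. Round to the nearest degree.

Gain crossover: |G(jω)| = 1 at ω ≈ 0.908 rad s⁻¹.
∠G(j0.908) = −90° − arctan(0.908/3.86) ≈ -103.24°
PM = 180° + (-103.24°) = 76.76°

77 deg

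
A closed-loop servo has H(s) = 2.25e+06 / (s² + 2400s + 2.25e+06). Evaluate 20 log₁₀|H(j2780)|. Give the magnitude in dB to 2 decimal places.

|(j2780)² + 2400(j2780) + 2.25e+06| = |-5.4784e+06 + j6.672e+06| = 8.633e+06
|H(j2780)| = 2.25e+06 / 8.633e+06 = 0.26063
20 log₁₀(0.26063) = -11.680 dB

-11.68 dB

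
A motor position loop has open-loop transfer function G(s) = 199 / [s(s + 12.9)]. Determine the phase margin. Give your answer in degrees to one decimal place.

Gain crossover: |G(jω)| = 1 at ω ≈ 11.5 rad/sec.
∠G(j11.5) = −90° − arctan(11.5/12.9) ≈ -131.74°
PM = 180° + (-131.74°) = 48.26°

48.3 deg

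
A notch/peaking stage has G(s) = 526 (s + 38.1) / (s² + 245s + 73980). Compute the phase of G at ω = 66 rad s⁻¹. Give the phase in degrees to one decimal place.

∠(j66 + 38.1) = arctan(66/38.1) = 60.00°
∠[(j66)² + 245(j66) + 73980] = ∠[69624 + j16170] = 13.08°
∠G(j66) = 60.00° − 13.08° = 46.93°

46.9°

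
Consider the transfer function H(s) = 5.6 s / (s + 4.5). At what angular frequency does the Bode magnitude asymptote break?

The single real pole at s = −4.5 gives a corner at ω = 4.5 rad/s.

4.5 rad/s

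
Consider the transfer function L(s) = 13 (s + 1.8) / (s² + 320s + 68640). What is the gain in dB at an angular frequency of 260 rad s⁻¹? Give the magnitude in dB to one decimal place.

|j260 + 1.8| = √(260² + 1.8²) = 260
|(j260)² + 320(j260) + 68640| = |1040 + j83200| = 8.321e+04
|L(j260)| = 13 × 260 / 8.321e+04 = 0.040623
20 log₁₀(0.040623) = -27.82 dB

-27.8 dB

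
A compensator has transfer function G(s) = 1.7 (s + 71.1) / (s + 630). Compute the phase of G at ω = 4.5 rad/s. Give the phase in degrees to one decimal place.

3.2 deg

∠(j4.5 + 71.1) = arctan(4.5/71.1) = 3.62°
∠(j4.5 + 630) = arctan(4.5/630) = 0.41°
∠G(j4.5) = 3.62° − 0.41° = 3.21°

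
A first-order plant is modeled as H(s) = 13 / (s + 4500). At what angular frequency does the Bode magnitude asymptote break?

4500 rad/s

The single real pole at s = −4500 gives a corner at ω = 4500 rad/s.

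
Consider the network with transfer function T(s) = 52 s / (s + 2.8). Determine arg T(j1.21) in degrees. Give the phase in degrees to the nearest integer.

∠(j1.21) = 90.00°
∠(j1.21 + 2.8) = arctan(1.21/2.8) = 23.37°
∠T(j1.21) = 90.00° − 23.37° = 66.63°

67 deg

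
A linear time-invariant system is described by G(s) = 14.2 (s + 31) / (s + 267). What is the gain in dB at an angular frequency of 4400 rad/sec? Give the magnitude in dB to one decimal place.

23.0 dB

|j4400 + 31| = √(4400² + 31²) = 4400
|j4400 + 267| = √(4400² + 267²) = 4408
|G(j4400)| = 14.2 × 4400 / 4408 = 14.174
20 log₁₀(14.174) = 23.03 dB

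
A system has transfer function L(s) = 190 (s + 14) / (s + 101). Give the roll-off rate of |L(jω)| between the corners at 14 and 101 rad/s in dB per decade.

20 dB/decade

In this band the factors already past their corner are: zero at 14; net slope = 20 dB/decade.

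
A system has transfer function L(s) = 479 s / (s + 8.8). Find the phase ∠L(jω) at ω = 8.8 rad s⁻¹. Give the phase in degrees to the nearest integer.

∠(j8.8) = 90.00°
∠(j8.8 + 8.8) = arctan(8.8/8.8) = 45.00°
∠L(j8.8) = 90.00° − 45.00° = 45.00°

45°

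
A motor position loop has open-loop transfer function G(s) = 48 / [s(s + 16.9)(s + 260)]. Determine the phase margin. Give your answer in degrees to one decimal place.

90.0°

Gain crossover: |G(jω)| = 1 at ω ≈ 0.0109 rad/s.
∠G(j0.0109) = −90° − arctan(0.0109/16.9) − arctan(0.0109/260) ≈ -90.04°
PM = 180° + (-90.04°) = 89.96°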